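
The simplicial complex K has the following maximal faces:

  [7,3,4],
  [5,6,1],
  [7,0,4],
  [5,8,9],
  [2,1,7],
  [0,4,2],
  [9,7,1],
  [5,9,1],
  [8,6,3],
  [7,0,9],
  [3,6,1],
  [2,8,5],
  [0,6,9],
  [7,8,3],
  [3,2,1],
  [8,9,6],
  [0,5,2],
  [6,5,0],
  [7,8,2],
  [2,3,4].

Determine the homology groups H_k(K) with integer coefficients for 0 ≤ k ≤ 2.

Order the vertices as 0 < 1 < 2 < 3 < 4 < 5 < 6 < 7 < 8 < 9. Listing each simplex with vertices in this order, K has dimension 2 with simplices:

  0-simplices (10): [0], [1], [2], [3], [4], [5], [6], [7], [8], [9]
  1-simplices (30): (30 of them)
  2-simplices (20): (20 of them)

Hence C_0 ≅ Z^10, C_1 ≅ Z^30, C_2 ≅ Z^20.

Boundary ∂_1: C_1 → C_0 is given by ∂[p,q] = [q] − [p].
This gives a 10×30 integer matrix of rank 9; reducing to Smith normal form yields diagonal entries (1,1,1,1,1,1,1,1,1).

∂_2: C_2 → C_1 sends each 2-simplex [p,q,r] to [q,r] − [p,r] + [p,q]. For instance
  ∂[1,7,9] = [7,9] − [1,9] + [1,7],
  ∂[3,7,8] = [7,8] − [3,8] + [3,7].
The 30×20 boundary matrix has rank 20 and Smith normal form diag(1,1,1,1,1,1,1,1,1,1,1,1,1,1,1,1,1,1,1,2).

Reading off H_k = ker ∂_k / im ∂_{k+1}:

  H_0: rank C_0 − rank ∂_1 = 10 − 9 = 1, and the invariant factors of ∂_1 are all 1, so H_0 ≅ Z.
  H_1: rank ker ∂_1 − rank ∂_2 = (30 − 9) − 20 = 1, and ∂_2 has invariant factor 2 > 1, so H_1 ≅ Z × Z/2.
  H_2: rank ker ∂_2 − rank ∂_3 = (20 − 20) − 0 = 0, and there is no ∂_3, so H_2 ≅ 0.

As a check, the Euler characteristic is 10 − 30 + 20 = 0, which agrees with 1 − 1 + 0 = 0.
(K is a triangulation of the Klein bottle.)

H_0 ≅ Z,  H_1 ≅ Z × Z/2,  H_2 = 0.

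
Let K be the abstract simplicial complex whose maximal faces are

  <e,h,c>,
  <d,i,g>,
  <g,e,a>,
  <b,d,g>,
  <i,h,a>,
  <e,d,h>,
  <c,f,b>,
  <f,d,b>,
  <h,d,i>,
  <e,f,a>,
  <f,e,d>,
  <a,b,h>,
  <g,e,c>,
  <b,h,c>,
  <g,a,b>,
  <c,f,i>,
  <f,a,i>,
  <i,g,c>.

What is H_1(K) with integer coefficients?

K has 9 vertices, 27 edges, 18 triangles.
rank ∂_1 = 8, rank ∂_2 = 17 ⇒ b_1 = 27 − 8 − 17 = 2; all invariant factors of ∂_2 are 1 so no torsion. So H_1 ≅ Z^2.

H_1 ≅ Z^2.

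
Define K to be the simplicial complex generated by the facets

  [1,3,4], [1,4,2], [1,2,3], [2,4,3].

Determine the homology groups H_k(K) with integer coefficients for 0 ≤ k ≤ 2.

H_0 ≅ Z,  H_1 = 0,  H_2 ≅ Z.

Order the vertices as 1 < 2 < 3 < 4. Listing each simplex with vertices in this order, K has dimension 2 with simplices:

  0-simplices (4): [1], [2], [3], [4]
  1-simplices (6): [1,2], [1,3], [1,4], [2,3], [2,4], [3,4]
  2-simplices (4): [1,2,3], [1,2,4], [1,3,4], [2,3,4]

Hence C_0 ≅ Z^4, C_1 ≅ Z^6, C_2 ≅ Z^4.

The boundary map ∂_1: C_1 → C_0 is given by ∂[p,q] = [q] − [p].
The resulting 4×6 matrix has rank 3, and its Smith normal form has invariant factors (1,1,1).

Boundary ∂_2: C_2 → C_1 acts by ∂[p,q,r] = [q,r] − [p,r] + [p,q]. For instance
  ∂[1,2,4] = [2,4] − [1,4] + [1,2],
  ∂[1,3,4] = [3,4] − [1,4] + [1,3].
As a 6×4 matrix over Z this has rank 3, with invariant factors (1,1,1).

Computing H_k = (kernel of ∂_k) / (image of ∂_{k+1}):

  H_0: rank C_0 − rank ∂_1 = 4 − 3 = 1, and the invariant factors of ∂_1 are all 1, so H_0 ≅ Z.
  H_1: rank ker ∂_1 − rank ∂_2 = (6 − 3) − 3 = 0, and the invariant factors of ∂_2 are all 1, so H_1 ≅ 0.
  H_2: rank ker ∂_2 − rank ∂_3 = (4 − 3) − 0 = 1, and there is no ∂_3, so H_2 ≅ Z.

(K is a triangulation of the 2-sphere S^2.)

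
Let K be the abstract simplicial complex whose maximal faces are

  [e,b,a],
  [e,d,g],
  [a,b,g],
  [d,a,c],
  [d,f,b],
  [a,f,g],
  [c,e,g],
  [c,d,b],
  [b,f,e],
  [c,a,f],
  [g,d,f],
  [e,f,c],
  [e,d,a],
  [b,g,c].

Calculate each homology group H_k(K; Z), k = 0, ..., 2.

Order the vertices as a < b < c < d < e < f < g. Listing each simplex with vertices in this order, K has dimension 2 with simplices:

  0-simplices (7): a, b, c, d, e, f, g
  1-simplices (21): ab, ac, ad, ae, af, ag, bc, bd, be, bf, bg, cd, ce, cf, cg, de, df, dg, ef, eg, fg
  2-simplices (14): abe, abg, acd, acf, ade, afg, bcd, bcg, bdf, bef, cef, ceg, deg, dfg

Hence C_0 ≅ Z^7, C_1 ≅ Z^21, C_2 ≅ Z^14.

∂_1: C_1 → C_0 sends each edge [p,q] (with p < q) to q − p.
This gives a 7×21 integer matrix of rank 6; reducing to Smith normal form yields diagonal entries (1,1,1,1,1,1).

The boundary map ∂_2: C_2 → C_1 maps a triangle to the signed sum of its edges. For instance
  ∂abg = bg − ag + ab,
  ∂cef = ef − cf + ce.
The resulting 21×14 matrix has rank 13, and its Smith normal form has invariant factors (1,1,1,1,1,1,1,1,1,1,1,1,1).

Reading off H_k = ker ∂_k / im ∂_{k+1}:

  H_0: rank C_0 − rank ∂_1 = 7 − 6 = 1, and the invariant factors of ∂_1 are all 1, so H_0 = Z.
  H_1: rank ker ∂_1 − rank ∂_2 = (21 − 6) − 13 = 2, and the invariant factors of ∂_2 are all 1, so H_1 = Z^2.
  H_2: rank ker ∂_2 − rank ∂_3 = (14 − 13) − 0 = 1, and there is no ∂_3, so H_2 = Z.

As a check, the Euler characteristic is 7 − 21 + 14 = 0, which agrees with 1 − 2 + 1 = 0.

H_0 = Z,  H_1 = Z^2,  H_2 = Z.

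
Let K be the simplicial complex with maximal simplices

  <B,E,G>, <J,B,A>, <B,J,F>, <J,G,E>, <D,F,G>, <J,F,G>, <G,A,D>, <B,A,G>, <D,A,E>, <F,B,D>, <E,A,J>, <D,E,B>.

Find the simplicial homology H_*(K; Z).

H_0 = Z,  H_1 = Z/2,  H_2 = 0.

Take the total order A < B < D < E < F < G < J on the vertex set. Then K (dimension 2) consists of the simplices:

  0-simplices (7): A, B, D, E, F, G, J
  1-simplices (18): AB, AD, AE, AG, AJ, BD, BE, BF, BG, BJ, DE, DF, DG, EG, EJ, FG, FJ, GJ
  2-simplices (12): ABG, ABJ, ADE, ADG, AEJ, BDE, BDF, BEG, BFJ, DFG, EGJ, FGJ

giving chain groups C_0 ≅ Z^7, C_1 ≅ Z^18, C_2 ≅ Z^12.

The boundary map ∂_1: C_1 → C_0 sends each edge [p,q] (with p < q) to q − p. For instance
  ∂DE = E − D.
As a 7×18 matrix over Z this has rank 6, with invariant factors (1,1,1,1,1,1).

∂_2: C_2 → C_1 maps a triangle to the signed sum of its edges. For instance
  ∂EGJ = GJ − EJ + EG,
  ∂ADE = DE − AE + AD.
The 18×12 boundary matrix has rank 12 and Smith normal form diag(1,1,1,1,1,1,1,1,1,1,1,2).

Now H_k = ker ∂_k / im ∂_{k+1}, so:

  H_0: rank C_0 − rank ∂_1 = 7 − 6 = 1, and the invariant factors of ∂_1 are all 1, so H_0 ≅ Z.
  H_1: rank ker ∂_1 − rank ∂_2 = (18 − 6) − 12 = 0, and ∂_2 has invariant factor 2 > 1, so H_1 ≅ Z/2.
  H_2: rank ker ∂_2 − rank ∂_3 = (12 − 12) − 0 = 0, and there is no ∂_3, so H_2 ≅ 0.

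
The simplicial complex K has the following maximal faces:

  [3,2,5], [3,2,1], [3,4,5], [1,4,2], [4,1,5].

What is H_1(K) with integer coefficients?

K has 5 vertices, 10 edges, 5 triangles.
rank ∂_1 = 4, rank ∂_2 = 5 ⇒ b_1 = 10 − 4 − 5 = 1; all invariant factors of ∂_2 are 1 so no torsion. So H_1 = Z.

H_1 = Z.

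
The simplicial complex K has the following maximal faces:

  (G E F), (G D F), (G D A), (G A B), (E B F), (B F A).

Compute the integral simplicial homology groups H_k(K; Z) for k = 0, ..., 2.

H_0 ≅ Z,  H_1 ≅ Z,  H_2 = 0.

Order the vertices as A < B < D < E < F < G. Listing each simplex with vertices in this order, K has dimension 2 with simplices:

  0-simplices (6): A, B, D, E, F, G
  1-simplices (12): AB, AD, AF, AG, BE, BF, BG, DF, DG, EF, EG, FG
  2-simplices (6): ABF, ABG, ADG, BEF, DFG, EFG

Hence C_0 ≅ Z^6, C_1 ≅ Z^12, C_2 ≅ Z^6.

The boundary map ∂_1: C_1 → C_0 sends each edge [p,q] (with p < q) to q − p.
This gives a 6×12 integer matrix of rank 5; reducing to Smith normal form yields diagonal entries (1,1,1,1,1).

Boundary ∂_2: C_2 → C_1 sends each 2-simplex [p,q,r] to [q,r] − [p,r] + [p,q]. For instance
  ∂ABG = BG − AG + AB,
  ∂BEF = EF − BF + BE.
As a 12×6 matrix over Z this has rank 6, with invariant factors (1,1,1,1,1,1).

Reading off H_k = ker ∂_k / im ∂_{k+1}:

  H_0: rank C_0 − rank ∂_1 = 6 − 5 = 1, and the invariant factors of ∂_1 are all 1, so H_0 = Z.
  H_1: rank ker ∂_1 − rank ∂_2 = (12 − 5) − 6 = 1, and the invariant factors of ∂_2 are all 1, so H_1 = Z.
  H_2: rank ker ∂_2 − rank ∂_3 = (6 − 6) − 0 = 0, and there is no ∂_3, so H_2 = 0.

(K is a triangulation of the cylinder S^1 x I.)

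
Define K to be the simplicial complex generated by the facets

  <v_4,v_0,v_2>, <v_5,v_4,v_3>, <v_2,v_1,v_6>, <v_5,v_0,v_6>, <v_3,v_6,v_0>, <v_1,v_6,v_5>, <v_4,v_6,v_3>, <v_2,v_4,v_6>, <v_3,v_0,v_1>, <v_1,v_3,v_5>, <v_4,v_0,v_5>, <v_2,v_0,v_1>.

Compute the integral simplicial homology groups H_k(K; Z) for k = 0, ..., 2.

H_0 ≅ Z,  H_1 ≅ Z_2,  H_2 = 0.

K has 7 vertices, 18 edges, 12 triangles.
rank ∂_0 = 0, rank ∂_1 = 6 ⇒ b_0 = 7 − 0 − 6 = 1; all invariant factors of ∂_1 are 1 so no torsion. So H_0 ≅ Z.
rank ∂_1 = 6, rank ∂_2 = 12 ⇒ b_1 = 18 − 6 − 12 = 0; ∂_2 has invariant factor(s) [2] giving torsion. So H_1 ≅ Z_2.
rank ∂_2 = 12, rank ∂_3 = 0 ⇒ b_2 = 12 − 12 − 0 = 0. So H_2 ≅ 0.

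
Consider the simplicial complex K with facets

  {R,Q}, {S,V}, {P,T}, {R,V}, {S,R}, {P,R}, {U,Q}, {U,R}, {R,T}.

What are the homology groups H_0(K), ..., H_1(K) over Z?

H_0 = Z,  H_1 = Z^3.

Fix the vertex order P < Q < R < S < T < U < V and write every simplex with vertices in increasing order. Then dim K = 1 and the simplices of K are:

  0-simplices (7): P, Q, R, S, T, U, V
  1-simplices (9): PR, PT, QR, QU, RS, RT, RU, RV, SV

giving chain groups C_0 ≅ Z^7, C_1 ≅ Z^9.

The boundary map ∂_1: C_1 → C_0 is given by ∂[p,q] = [q] − [p]. For instance
  ∂RV = V − R.
This gives a 7×9 integer matrix of rank 6; reducing to Smith normal form yields diagonal entries (1,1,1,1,1,1).

Reading off H_k = ker ∂_k / im ∂_{k+1}:

  H_0: rank C_0 − rank ∂_1 = 7 − 6 = 1, and the invariant factors of ∂_1 are all 1, so H_0 = Z.
  H_1: rank ker ∂_1 − rank ∂_2 = (9 − 6) − 0 = 3, and there is no ∂_2, so H_1 = Z^3.

(K is a triangulation of a wedge of 3 circles.)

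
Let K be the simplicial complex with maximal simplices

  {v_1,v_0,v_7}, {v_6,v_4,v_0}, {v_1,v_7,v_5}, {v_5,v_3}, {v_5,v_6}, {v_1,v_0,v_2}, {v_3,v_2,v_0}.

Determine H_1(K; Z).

Take the total order v_0 < v_1 < v_2 < v_3 < v_4 < v_5 < v_6 < v_7 on the vertex set. Then K (dimension 2) consists of the simplices:

  0-simplices (8): [v_0], [v_1], [v_2], [v_3], [v_4], [v_5], [v_6], [v_7]
  1-simplices (14): [v_0,v_1], [v_0,v_2], [v_0,v_3], [v_0,v_4], [v_0,v_6], [v_0,v_7], [v_1,v_2], [v_1,v_5], [v_1,v_7], [v_2,v_3], [v_3,v_5], [v_4,v_6], [v_5,v_6], [v_5,v_7]
  2-simplices (5): [v_0,v_1,v_2], [v_0,v_1,v_7], [v_0,v_2,v_3], [v_0,v_4,v_6], [v_1,v_5,v_7]

giving chain groups C_0 ≅ Z^8, C_1 ≅ Z^14, C_2 ≅ Z^5.

The boundary map ∂_1: C_1 → C_0 maps an edge to its endpoints' difference, ∂[p,q] = q − p. For instance
  ∂[v_5,v_6] = [v_6] − [v_5].
This gives a 8×14 integer matrix of rank 7; reducing to Smith normal form yields diagonal entries (1,1,1,1,1,1,1).

∂_2: C_2 → C_1 sends each 2-simplex [p,q,r] to [q,r] − [p,r] + [p,q]. For instance
  ∂[v_0,v_2,v_3] = [v_2,v_3] − [v_0,v_3] + [v_0,v_2],
  ∂[v_0,v_1,v_7] = [v_1,v_7] − [v_0,v_7] + [v_0,v_1].
The resulting 14×5 matrix has rank 5, and its Smith normal form has invariant factors (1,1,1,1,1).

Computing H_k = (kernel of ∂_k) / (image of ∂_{k+1}):

  H_1: rank ker ∂_1 − rank ∂_2 = (14 − 7) − 5 = 2, and the invariant factors of ∂_2 are all 1, so H_1 = Z^2.

H_1 = Z^2.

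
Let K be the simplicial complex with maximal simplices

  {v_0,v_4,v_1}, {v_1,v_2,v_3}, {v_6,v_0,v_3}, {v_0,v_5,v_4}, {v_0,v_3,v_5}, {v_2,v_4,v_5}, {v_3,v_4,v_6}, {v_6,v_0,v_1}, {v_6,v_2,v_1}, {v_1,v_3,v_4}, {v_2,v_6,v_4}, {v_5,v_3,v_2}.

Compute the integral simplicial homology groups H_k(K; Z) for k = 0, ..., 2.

We work with the vertex ordering v_0 < v_1 < v_2 < v_3 < v_4 < v_5 < v_6. The simplices of K, each written with vertices in increasing order, are:

  0-simplices (7): [v_0], [v_1], [v_2], [v_3], [v_4], [v_5], [v_6]
  1-simplices (18): (18 of them)
  2-simplices (12): (12 of them)

giving chain groups C_0 ≅ Z^7, C_1 ≅ Z^18, C_2 ≅ Z^12.

∂_1: C_1 → C_0 sends each edge [p,q] (with p < q) to q − p. For instance
  ∂[v_4,v_5] = [v_5] − [v_4].
The resulting 7×18 matrix has rank 6, and its Smith normal form has invariant factors (1,1,1,1,1,1).

Boundary ∂_2: C_2 → C_1 maps a triangle to the signed sum of its edges. For instance
  ∂[v_3,v_4,v_6] = [v_4,v_6] − [v_3,v_6] + [v_3,v_4],
  ∂[v_1,v_3,v_4] = [v_3,v_4] − [v_1,v_4] + [v_1,v_3].
The resulting 18×12 matrix has rank 12, and its Smith normal form has invariant factors (1,1,1,1,1,1,1,1,1,1,1,2).

Computing H_k = (kernel of ∂_k) / (image of ∂_{k+1}):

  H_0: rank C_0 − rank ∂_1 = 7 − 6 = 1, and the invariant factors of ∂_1 are all 1, so H_0 = Z.
  H_1: rank ker ∂_1 − rank ∂_2 = (18 − 6) − 12 = 0, and ∂_2 has invariant factor 2 > 1, so H_1 = Z/2.
  H_2: rank ker ∂_2 − rank ∂_3 = (12 − 12) − 0 = 0, and there is no ∂_3, so H_2 = 0.

As a check, the Euler characteristic is 7 − 18 + 12 = 1, which agrees with 1 − 0 + 0 = 1.

H_0 ≅ Z,  H_1 ≅ Z/2,  H_2 = 0.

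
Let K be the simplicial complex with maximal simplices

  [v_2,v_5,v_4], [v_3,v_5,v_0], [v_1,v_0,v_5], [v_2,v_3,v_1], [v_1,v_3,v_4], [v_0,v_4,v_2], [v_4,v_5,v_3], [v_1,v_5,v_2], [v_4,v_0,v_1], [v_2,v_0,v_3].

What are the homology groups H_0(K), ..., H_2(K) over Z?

K has 6 vertices, 15 edges, 10 triangles.
rank ∂_0 = 0, rank ∂_1 = 5 ⇒ b_0 = 6 − 0 − 5 = 1; all invariant factors of ∂_1 are 1 so no torsion. So H_0 ≅ Z.
rank ∂_1 = 5, rank ∂_2 = 10 ⇒ b_1 = 15 − 5 − 10 = 0; ∂_2 has invariant factor(s) [2] giving torsion. So H_1 ≅ Z/2.
rank ∂_2 = 10, rank ∂_3 = 0 ⇒ b_2 = 10 − 10 − 0 = 0. So H_2 ≅ 0.

H_0 = Z,  H_1 = Z/2,  H_2 = 0.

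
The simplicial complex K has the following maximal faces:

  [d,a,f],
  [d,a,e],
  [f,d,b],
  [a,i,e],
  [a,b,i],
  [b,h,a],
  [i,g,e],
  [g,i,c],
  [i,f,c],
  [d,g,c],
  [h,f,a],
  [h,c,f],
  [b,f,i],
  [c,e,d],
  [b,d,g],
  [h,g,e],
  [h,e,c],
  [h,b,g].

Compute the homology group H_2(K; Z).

Fix the vertex order a < b < c < d < e < f < g < h < i and write every simplex with vertices in increasing order. Then dim K = 2 and the simplices of K are:

  0-simplices (9): a, b, c, d, e, f, g, h, i
  1-simplices (27): ab, ad, ae, af, ah, ai, bd, bf, bg, bh, bi, cd, ce, cf, cg, ch, ci, de, df, dg, eg, eh, ei, fh, fi, gh, gi
  2-simplices (18): abh, abi, ade, adf, aei, afh, bdf, bdg, bfi, bgh, cde, cdg, ceh, cfh, cfi, cgi, egh, egi

Hence C_0 ≅ Z^9, C_1 ≅ Z^27, C_2 ≅ Z^18.

The boundary map ∂_1: C_1 → C_0 sends each edge [p,q] (with p < q) to q − p. For instance
  ∂ab = b − a.
This gives a 9×27 integer matrix of rank 8; reducing to Smith normal form yields diagonal entries (1,1,1,1,1,1,1,1).

The boundary map ∂_2: C_2 → C_1 maps a triangle to the signed sum of its edges. For instance
  ∂bdg = dg − bg + bd,
  ∂abh = bh − ah + ab.
The 27×18 boundary matrix has rank 18 and Smith normal form diag(1,1,1,1,1,1,1,1,1,1,1,1,1,1,1,1,1,2).

Now H_k = ker ∂_k / im ∂_{k+1}, so:

  H_2: rank ker ∂_2 − rank ∂_3 = (18 − 18) − 0 = 0, and there is no ∂_3, so H_2 = 0.

H_2 = 0.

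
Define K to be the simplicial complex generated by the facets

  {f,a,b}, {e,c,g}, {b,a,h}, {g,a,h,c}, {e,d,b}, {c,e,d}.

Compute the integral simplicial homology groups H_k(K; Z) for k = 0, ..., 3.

H_0 ≅ Z,  H_1 ≅ Z,  H_2 = 0,  H_3 = 0.

We work with the vertex ordering a < b < c < d < e < f < g < h. The simplices of K, each written with vertices in increasing order, are:

  0-simplices (8): a, b, c, d, e, f, g, h
  1-simplices (16): ab, ac, af, ag, ah, bd, be, bf, bh, cd, ce, cg, ch, de, eg, gh
  2-simplices (9): abf, abh, acg, ach, agh, bde, cde, ceg, cgh
  3-simplices (1): acgh

so the chain groups are C_0 ≅ Z^8, C_1 ≅ Z^16, C_2 ≅ Z^9, C_3 ≅ Z^1.

The boundary map ∂_1: C_1 → C_0 is given by ∂[p,q] = [q] − [p]. For instance
  ∂bf = f − b.
As a 8×16 matrix over Z this has rank 7, with invariant factors (1,1,1,1,1,1,1).

Boundary ∂_2: C_2 → C_1 maps a triangle to the signed sum of its edges. For instance
  ∂agh = gh − ah + ag,
  ∂abf = bf − af + ab.
The 16×9 boundary matrix has rank 8 and Smith normal form diag(1,1,1,1,1,1,1,1).

Boundary ∂_3: C_3 → C_2 sends each 3-simplex σ to the alternating sum Σ_i (−1)^i (σ with its i-th vertex removed). For instance
  ∂acgh = cgh − agh + ach − acg.
This gives a 9×1 integer matrix of rank 1; reducing to Smith normal form yields diagonal entries (1).

From H_k ≅ ker(∂_k) / im(∂_{k+1}) we obtain:

  H_0: rank C_0 − rank ∂_1 = 8 − 7 = 1, and the invariant factors of ∂_1 are all 1, so H_0 ≅ Z.
  H_1: rank ker ∂_1 − rank ∂_2 = (16 − 7) − 8 = 1, and the invariant factors of ∂_2 are all 1, so H_1 ≅ Z.
  H_2: rank ker ∂_2 − rank ∂_3 = (9 − 8) − 1 = 0, and the invariant factors of ∂_3 are all 1, so H_2 ≅ 0.
  H_3: rank ker ∂_3 − rank ∂_4 = (1 − 1) − 0 = 0, and there is no ∂_4, so H_3 ≅ 0.

As a check, the Euler characteristic is 8 − 16 + 9 − 1 = 0, which agrees with 1 − 1 + 0 − 0 = 0.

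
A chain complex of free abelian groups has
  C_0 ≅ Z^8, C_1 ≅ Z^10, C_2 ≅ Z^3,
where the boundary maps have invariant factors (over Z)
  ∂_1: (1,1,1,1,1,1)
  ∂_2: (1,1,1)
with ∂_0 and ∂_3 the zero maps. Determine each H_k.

H_0 ≅ Z^2,  H_1 ≅ Z,  H_2 = 0.

H_0: b_0 = 8 − 0 − 6 = 2; torsion from ∂_1 factors > 1: none. So H_0 ≅ Z^2.
H_1: b_1 = 10 − 6 − 3 = 1; torsion from ∂_2 factors > 1: none. So H_1 ≅ Z.
H_2: b_2 = 3 − 3 − 0 = 0; torsion from ∂_3 factors > 1: none. So H_2 ≅ 0.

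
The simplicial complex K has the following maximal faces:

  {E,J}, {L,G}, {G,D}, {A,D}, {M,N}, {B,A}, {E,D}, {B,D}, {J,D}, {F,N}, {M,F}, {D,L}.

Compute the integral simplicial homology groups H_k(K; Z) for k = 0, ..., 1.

Order the vertices as A < B < D < E < F < G < J < L < M < N. Listing each simplex with vertices in this order, K has dimension 1 with simplices:

  0-simplices (10): A, B, D, E, F, G, J, L, M, N
  1-simplices (12): AB, AD, BD, DE, DG, DJ, DL, EJ, FM, FN, GL, MN

giving chain groups C_0 ≅ Z^10, C_1 ≅ Z^12.

The boundary map ∂_1: C_1 → C_0 is given by ∂[p,q] = [q] − [p].
As a 10×12 matrix over Z this has rank 8, with invariant factors (1,1,1,1,1,1,1,1).

Reading off H_k = ker ∂_k / im ∂_{k+1}:

  H_0: rank C_0 − rank ∂_1 = 10 − 8 = 2, and the invariant factors of ∂_1 are all 1, so H_0 ≅ Z^2.
  H_1: rank ker ∂_1 − rank ∂_2 = (12 − 8) − 0 = 4, and there is no ∂_2, so H_1 ≅ Z^4.

H_0 = Z^2,  H_1 = Z^4.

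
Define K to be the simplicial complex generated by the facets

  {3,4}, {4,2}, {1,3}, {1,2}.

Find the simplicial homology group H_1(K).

H_1 ≅ Z.

K has 4 vertices, 4 edges.
rank ∂_1 = 3, rank ∂_2 = 0 ⇒ b_1 = 4 − 3 − 0 = 1. So H_1 ≅ Z.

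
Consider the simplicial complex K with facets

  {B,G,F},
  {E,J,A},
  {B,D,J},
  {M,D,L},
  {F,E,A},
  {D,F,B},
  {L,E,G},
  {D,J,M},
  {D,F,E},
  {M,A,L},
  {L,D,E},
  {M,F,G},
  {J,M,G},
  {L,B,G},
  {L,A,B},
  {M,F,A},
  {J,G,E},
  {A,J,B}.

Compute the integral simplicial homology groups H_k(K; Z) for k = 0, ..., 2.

Take the total order A < B < D < E < F < G < J < L < M on the vertex set. Then K (dimension 2) consists of the simplices:

  0-simplices (9): A, B, D, E, F, G, J, L, M
  1-simplices (27): AB, AE, AF, AJ, AL, AM, BD, BF, BG, BJ, BL, DE, DF, DJ, DL, DM, EF, EG, EJ, EL, FG, FM, GJ, GL, GM, JM, LM
  2-simplices (18): ABJ, ABL, AEF, AEJ, AFM, ALM, BDF, BDJ, BFG, BGL, DEF, DEL, DJM, DLM, EGJ, EGL, FGM, GJM

so the chain groups are C_0 ≅ Z^9, C_1 ≅ Z^27, C_2 ≅ Z^18.

The boundary map ∂_1: C_1 → C_0 maps an edge to its endpoints' difference, ∂[p,q] = q − p. For instance
  ∂FM = M − F.
As a 9×27 matrix over Z this has rank 8, with invariant factors (1,1,1,1,1,1,1,1).

∂_2: C_2 → C_1 sends each 2-simplex [p,q,r] to [q,r] − [p,r] + [p,q]. For instance
  ∂BGL = GL − BL + BG,
  ∂BFG = FG − BG + BF.
As a 27×18 matrix over Z this has rank 17, with invariant factors (1,1,1,1,1,1,1,1,1,1,1,1,1,1,1,1,1).

From H_k ≅ ker(∂_k) / im(∂_{k+1}) we obtain:

  H_0: rank C_0 − rank ∂_1 = 9 − 8 = 1, and the invariant factors of ∂_1 are all 1, so H_0 ≅ Z.
  H_1: rank ker ∂_1 − rank ∂_2 = (27 − 8) − 17 = 2, and the invariant factors of ∂_2 are all 1, so H_1 ≅ Z^2.
  H_2: rank ker ∂_2 − rank ∂_3 = (18 − 17) − 0 = 1, and there is no ∂_3, so H_2 ≅ Z.

As a check, the Euler characteristic is 9 − 27 + 18 = 0, which agrees with 1 − 2 + 1 = 0.
(K is a triangulation of the torus T^2.)

H_0 = Z,  H_1 = Z^2,  H_2 = Z.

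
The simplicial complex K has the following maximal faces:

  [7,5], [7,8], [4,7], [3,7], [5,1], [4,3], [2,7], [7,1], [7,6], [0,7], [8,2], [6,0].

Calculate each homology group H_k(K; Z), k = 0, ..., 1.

H_0 = Z,  H_1 = Z^4.

Take the total order 0 < 1 < 2 < 3 < 4 < 5 < 6 < 7 < 8 on the vertex set. Then K (dimension 1) consists of the simplices:

  0-simplices (9): [0], [1], [2], [3], [4], [5], [6], [7], [8]
  1-simplices (12): [0,6], [0,7], [1,5], [1,7], [2,7], [2,8], [3,4], [3,7], [4,7], [5,7], [6,7], [7,8]

Hence C_0 ≅ Z^9, C_1 ≅ Z^12.

Boundary ∂_1: C_1 → C_0 is given by ∂[p,q] = [q] − [p]. For instance
  ∂[7,8] = [8] − [7].
The resulting 9×12 matrix has rank 8, and its Smith normal form has invariant factors (1,1,1,1,1,1,1,1).

Now H_k = ker ∂_k / im ∂_{k+1}, so:

  H_0: rank C_0 − rank ∂_1 = 9 − 8 = 1, and the invariant factors of ∂_1 are all 1, so H_0 ≅ Z.
  H_1: rank ker ∂_1 − rank ∂_2 = (12 − 8) − 0 = 4, and there is no ∂_2, so H_1 ≅ Z^4.

(K is a triangulation of a wedge of 4 circles.)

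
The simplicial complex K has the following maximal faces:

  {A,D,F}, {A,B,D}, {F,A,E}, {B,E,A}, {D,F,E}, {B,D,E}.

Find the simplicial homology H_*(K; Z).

K has 5 vertices, 9 edges, 6 triangles.
rank ∂_0 = 0, rank ∂_1 = 4 ⇒ b_0 = 5 − 0 − 4 = 1; all invariant factors of ∂_1 are 1 so no torsion. So H_0 = Z.
rank ∂_1 = 4, rank ∂_2 = 5 ⇒ b_1 = 9 − 4 − 5 = 0; all invariant factors of ∂_2 are 1 so no torsion. So H_1 = 0.
rank ∂_2 = 5, rank ∂_3 = 0 ⇒ b_2 = 6 − 5 − 0 = 1. So H_2 = Z.

H_0 = Z,  H_1 = 0,  H_2 = Z.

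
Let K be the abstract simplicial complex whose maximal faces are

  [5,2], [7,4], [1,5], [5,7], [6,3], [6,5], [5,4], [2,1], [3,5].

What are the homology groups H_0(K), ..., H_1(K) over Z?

H_0 = Z,  H_1 = Z^3.

Fix the vertex order 1 < 2 < 3 < 4 < 5 < 6 < 7 and write every simplex with vertices in increasing order. Then dim K = 1 and the simplices of K are:

  0-simplices (7): [1], [2], [3], [4], [5], [6], [7]
  1-simplices (9): [1,2], [1,5], [2,5], [3,5], [3,6], [4,5], [4,7], [5,6], [5,7]

so the chain groups are C_0 ≅ Z^7, C_1 ≅ Z^9.

Boundary ∂_1: C_1 → C_0 is given by ∂[p,q] = [q] − [p].
As a 7×9 matrix over Z this has rank 6, with invariant factors (1,1,1,1,1,1).

From H_k ≅ ker(∂_k) / im(∂_{k+1}) we obtain:

  H_0: rank C_0 − rank ∂_1 = 7 − 6 = 1, and the invariant factors of ∂_1 are all 1, so H_0 ≅ Z.
  H_1: rank ker ∂_1 − rank ∂_2 = (9 − 6) − 0 = 3, and there is no ∂_2, so H_1 ≅ Z^3.

(K is a triangulation of a wedge of 3 circles.)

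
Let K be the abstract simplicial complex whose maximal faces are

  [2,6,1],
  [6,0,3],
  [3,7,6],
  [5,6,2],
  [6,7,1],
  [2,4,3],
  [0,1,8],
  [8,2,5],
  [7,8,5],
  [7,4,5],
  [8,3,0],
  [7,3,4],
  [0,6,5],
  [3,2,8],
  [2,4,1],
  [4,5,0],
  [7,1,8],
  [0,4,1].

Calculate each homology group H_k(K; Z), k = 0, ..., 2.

H_0 = Z,  H_1 = Z^2,  H_2 = Z.

Take the total order 0 < 1 < 2 < 3 < 4 < 5 < 6 < 7 < 8 on the vertex set. Then K (dimension 2) consists of the simplices:

  0-simplices (9): [0], [1], [2], [3], [4], [5], [6], [7], [8]
  1-simplices (27): (27 of them)
  2-simplices (18): [0,1,4], [0,1,8], [0,3,6], [0,3,8], [0,4,5], [0,5,6], [1,2,4], [1,2,6], [1,6,7], [1,7,8], [2,3,4], [2,3,8], [2,5,6], [2,5,8], [3,4,7], [3,6,7], [4,5,7], [5,7,8]

so the chain groups are C_0 ≅ Z^9, C_1 ≅ Z^27, C_2 ≅ Z^18.

The boundary map ∂_1: C_1 → C_0 is given by ∂[p,q] = [q] − [p]. For instance
  ∂[0,1] = [1] − [0].
The resulting 9×27 matrix has rank 8, and its Smith normal form has invariant factors (1,1,1,1,1,1,1,1).

The boundary map ∂_2: C_2 → C_1 sends each 2-simplex [p,q,r] to [q,r] − [p,r] + [p,q]. For instance
  ∂[2,5,8] = [5,8] − [2,8] + [2,5],
  ∂[0,5,6] = [5,6] − [0,6] + [0,5].
This gives a 27×18 integer matrix of rank 17; reducing to Smith normal form yields diagonal entries (1,1,1,1,1,1,1,1,1,1,1,1,1,1,1,1,1).

Reading off H_k = ker ∂_k / im ∂_{k+1}:

  H_0: rank C_0 − rank ∂_1 = 9 − 8 = 1, and the invariant factors of ∂_1 are all 1, so H_0 = Z.
  H_1: rank ker ∂_1 − rank ∂_2 = (27 − 8) − 17 = 2, and the invariant factors of ∂_2 are all 1, so H_1 = Z^2.
  H_2: rank ker ∂_2 − rank ∂_3 = (18 − 17) − 0 = 1, and there is no ∂_3, so H_2 = Z.

As a check, the Euler characteristic is 9 − 27 + 18 = 0, which agrees with 1 − 2 + 1 = 0.
(K is a triangulation of the torus T^2.)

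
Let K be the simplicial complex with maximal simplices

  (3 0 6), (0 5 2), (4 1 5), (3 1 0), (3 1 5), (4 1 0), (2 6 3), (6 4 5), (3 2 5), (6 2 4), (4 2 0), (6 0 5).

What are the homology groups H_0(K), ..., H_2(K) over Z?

Fix the vertex order 0 < 1 < 2 < 3 < 4 < 5 < 6 and write every simplex with vertices in increasing order. Then dim K = 2 and the simplices of K are:

  0-simplices (7): [0], [1], [2], [3], [4], [5], [6]
  1-simplices (18): [0,1], [0,2], [0,3], [0,4], [0,5], [0,6], [1,3], [1,4], [1,5], [2,3], [2,4], [2,5], [2,6], [3,5], [3,6], [4,5], [4,6], [5,6]
  2-simplices (12): [0,1,3], [0,1,4], [0,2,4], [0,2,5], [0,3,6], [0,5,6], [1,3,5], [1,4,5], [2,3,5], [2,3,6], [2,4,6], [4,5,6]

giving chain groups C_0 ≅ Z^7, C_1 ≅ Z^18, C_2 ≅ Z^12.

∂_1: C_1 → C_0 sends each edge [p,q] (with p < q) to q − p. For instance
  ∂[0,1] = [1] − [0].
As a 7×18 matrix over Z this has rank 6, with invariant factors (1,1,1,1,1,1).

Boundary ∂_2: C_2 → C_1 acts by ∂[p,q,r] = [q,r] − [p,r] + [p,q]. For instance
  ∂[0,1,3] = [1,3] − [0,3] + [0,1],
  ∂[0,1,4] = [1,4] − [0,4] + [0,1].
The resulting 18×12 matrix has rank 12, and its Smith normal form has invariant factors (1,1,1,1,1,1,1,1,1,1,1,2).

From H_k ≅ ker(∂_k) / im(∂_{k+1}) we obtain:

  H_0: rank C_0 − rank ∂_1 = 7 − 6 = 1, and the invariant factors of ∂_1 are all 1, so H_0 ≅ Z.
  H_1: rank ker ∂_1 − rank ∂_2 = (18 − 6) − 12 = 0, and ∂_2 has invariant factor 2 > 1, so H_1 ≅ Z/2Z.
  H_2: rank ker ∂_2 − rank ∂_3 = (12 − 12) − 0 = 0, and there is no ∂_3, so H_2 ≅ 0.

H_0 ≅ Z,  H_1 ≅ Z/2Z,  H_2 = 0.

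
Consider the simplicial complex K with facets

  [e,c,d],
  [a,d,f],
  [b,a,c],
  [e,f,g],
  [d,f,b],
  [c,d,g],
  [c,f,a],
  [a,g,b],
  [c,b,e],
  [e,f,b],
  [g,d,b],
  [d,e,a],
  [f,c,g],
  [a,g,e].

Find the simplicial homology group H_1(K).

H_1 = Z^2.

Order the vertices as a < b < c < d < e < f < g. Listing each simplex with vertices in this order, K has dimension 2 with simplices:

  0-simplices (7): a, b, c, d, e, f, g
  1-simplices (21): ab, ac, ad, ae, af, ag, bc, bd, be, bf, bg, cd, ce, cf, cg, de, df, dg, ef, eg, fg
  2-simplices (14): abc, abg, acf, ade, adf, aeg, bce, bdf, bdg, bef, cde, cdg, cfg, efg

so the chain groups are C_0 ≅ Z^7, C_1 ≅ Z^21, C_2 ≅ Z^14.

Boundary ∂_1: C_1 → C_0 sends each edge [p,q] (with p < q) to q − p. For instance
  ∂cf = f − c.
The resulting 7×21 matrix has rank 6, and its Smith normal form has invariant factors (1,1,1,1,1,1).

∂_2: C_2 → C_1 sends each 2-simplex [p,q,r] to [q,r] − [p,r] + [p,q]. For instance
  ∂abc = bc − ac + ab,
  ∂efg = fg − eg + ef.
As a 21×14 matrix over Z this has rank 13, with invariant factors (1,1,1,1,1,1,1,1,1,1,1,1,1).

Now H_k = ker ∂_k / im ∂_{k+1}, so:

  H_1: rank ker ∂_1 − rank ∂_2 = (21 − 6) − 13 = 2, and the invariant factors of ∂_2 are all 1, so H_1 ≅ Z^2.

(K is a triangulation of the torus T^2.)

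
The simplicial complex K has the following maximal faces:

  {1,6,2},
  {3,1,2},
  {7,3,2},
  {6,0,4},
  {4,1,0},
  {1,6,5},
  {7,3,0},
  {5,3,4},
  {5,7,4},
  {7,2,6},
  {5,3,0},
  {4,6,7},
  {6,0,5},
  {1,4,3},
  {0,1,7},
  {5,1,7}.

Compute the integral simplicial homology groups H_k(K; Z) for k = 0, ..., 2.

H_0 ≅ Z,  H_1 ≅ Z^2,  H_2 ≅ Z.

Fix the vertex order 0 < 1 < 2 < 3 < 4 < 5 < 6 < 7 and write every simplex with vertices in increasing order. Then dim K = 2 and the simplices of K are:

  0-simplices (8): [0], [1], [2], [3], [4], [5], [6], [7]
  1-simplices (24): (24 of them)
  2-simplices (16): [0,1,4], [0,1,7], [0,3,5], [0,3,7], [0,4,6], [0,5,6], [1,2,3], [1,2,6], [1,3,4], [1,5,6], [1,5,7], [2,3,7], [2,6,7], [3,4,5], [4,5,7], [4,6,7]

giving chain groups C_0 ≅ Z^8, C_1 ≅ Z^24, C_2 ≅ Z^16.

The boundary map ∂_1: C_1 → C_0 maps an edge to its endpoints' difference, ∂[p,q] = q − p.
As a 8×24 matrix over Z this has rank 7, with invariant factors (1,1,1,1,1,1,1).

Boundary ∂_2: C_2 → C_1 sends each 2-simplex [p,q,r] to [q,r] − [p,r] + [p,q]. For instance
  ∂[1,2,3] = [2,3] − [1,3] + [1,2],
  ∂[3,4,5] = [4,5] − [3,5] + [3,4].
The 24×16 boundary matrix has rank 15 and Smith normal form diag(1,1,1,1,1,1,1,1,1,1,1,1,1,1,1).

Reading off H_k = ker ∂_k / im ∂_{k+1}:

  H_0: rank C_0 − rank ∂_1 = 8 − 7 = 1, and the invariant factors of ∂_1 are all 1, so H_0 ≅ Z.
  H_1: rank ker ∂_1 − rank ∂_2 = (24 − 7) − 15 = 2, and the invariant factors of ∂_2 are all 1, so H_1 ≅ Z^2.
  H_2: rank ker ∂_2 − rank ∂_3 = (16 − 15) − 0 = 1, and there is no ∂_3, so H_2 ≅ Z.

(K is a triangulation of the torus T^2.)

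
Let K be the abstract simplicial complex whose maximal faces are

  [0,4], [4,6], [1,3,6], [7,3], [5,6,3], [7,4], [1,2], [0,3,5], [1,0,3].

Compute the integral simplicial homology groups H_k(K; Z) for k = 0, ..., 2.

H_0 = Z,  H_1 = Z^2,  H_2 = 0.

Order the vertices as 0 < 1 < 2 < 3 < 4 < 5 < 6 < 7. Listing each simplex with vertices in this order, K has dimension 2 with simplices:

  0-simplices (8): [0], [1], [2], [3], [4], [5], [6], [7]
  1-simplices (13): [0,1], [0,3], [0,4], [0,5], [1,2], [1,3], [1,6], [3,5], [3,6], [3,7], [4,6], [4,7], [5,6]
  2-simplices (4): [0,1,3], [0,3,5], [1,3,6], [3,5,6]

so the chain groups are C_0 ≅ Z^8, C_1 ≅ Z^13, C_2 ≅ Z^4.

Boundary ∂_1: C_1 → C_0 maps an edge to its endpoints' difference, ∂[p,q] = q − p. For instance
  ∂[0,3] = [3] − [0].
The resulting 8×13 matrix has rank 7, and its Smith normal form has invariant factors (1,1,1,1,1,1,1).

Boundary ∂_2: C_2 → C_1 acts by ∂[p,q,r] = [q,r] − [p,r] + [p,q]. For instance
  ∂[0,3,5] = [3,5] − [0,5] + [0,3],
  ∂[3,5,6] = [5,6] − [3,6] + [3,5].
As a 13×4 matrix over Z this has rank 4, with invariant factors (1,1,1,1).

Reading off H_k = ker ∂_k / im ∂_{k+1}:

  H_0: rank C_0 − rank ∂_1 = 8 − 7 = 1, and the invariant factors of ∂_1 are all 1, so H_0 = Z.
  H_1: rank ker ∂_1 − rank ∂_2 = (13 − 7) − 4 = 2, and the invariant factors of ∂_2 are all 1, so H_1 = Z^2.
  H_2: rank ker ∂_2 − rank ∂_3 = (4 − 4) − 0 = 0, and there is no ∂_3, so H_2 = 0.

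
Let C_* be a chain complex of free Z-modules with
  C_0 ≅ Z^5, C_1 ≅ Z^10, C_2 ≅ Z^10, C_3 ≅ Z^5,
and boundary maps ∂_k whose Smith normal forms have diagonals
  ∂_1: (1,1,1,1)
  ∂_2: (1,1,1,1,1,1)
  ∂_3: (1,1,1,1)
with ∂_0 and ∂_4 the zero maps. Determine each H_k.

H_0: b_0 = 5 − 0 − 4 = 1; torsion from ∂_1 factors > 1: none. So H_0 ≅ Z.
H_1: b_1 = 10 − 4 − 6 = 0; torsion from ∂_2 factors > 1: none. So H_1 ≅ 0.
H_2: b_2 = 10 − 6 − 4 = 0; torsion from ∂_3 factors > 1: none. So H_2 ≅ 0.
H_3: b_3 = 5 − 4 − 0 = 1; torsion from ∂_4 factors > 1: none. So H_3 ≅ Z.

H_0 ≅ Z,  H_1 = 0,  H_2 = 0,  H_3 ≅ Z.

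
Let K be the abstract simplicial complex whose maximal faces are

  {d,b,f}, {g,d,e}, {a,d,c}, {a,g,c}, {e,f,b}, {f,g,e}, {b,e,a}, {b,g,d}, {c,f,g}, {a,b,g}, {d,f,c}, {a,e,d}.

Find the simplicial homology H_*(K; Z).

H_0 = Z,  H_1 = Z/2Z,  H_2 = 0.

Order the vertices as a < b < c < d < e < f < g. Listing each simplex with vertices in this order, K has dimension 2 with simplices:

  0-simplices (7): a, b, c, d, e, f, g
  1-simplices (18): ab, ac, ad, ae, ag, bd, be, bf, bg, cd, cf, cg, de, df, dg, ef, eg, fg
  2-simplices (12): abe, abg, acd, acg, ade, bdf, bdg, bef, cdf, cfg, deg, efg

giving chain groups C_0 ≅ Z^7, C_1 ≅ Z^18, C_2 ≅ Z^12.

Boundary ∂_1: C_1 → C_0 sends each edge [p,q] (with p < q) to q − p. For instance
  ∂ef = f − e.
The resulting 7×18 matrix has rank 6, and its Smith normal form has invariant factors (1,1,1,1,1,1).

Boundary ∂_2: C_2 → C_1 acts by ∂[p,q,r] = [q,r] − [p,r] + [p,q]. For instance
  ∂abg = bg − ag + ab,
  ∂deg = eg − dg + de.
The 18×12 boundary matrix has rank 12 and Smith normal form diag(1,1,1,1,1,1,1,1,1,1,1,2).

Now H_k = ker ∂_k / im ∂_{k+1}, so:

  H_0: rank C_0 − rank ∂_1 = 7 − 6 = 1, and the invariant factors of ∂_1 are all 1, so H_0 = Z.
  H_1: rank ker ∂_1 − rank ∂_2 = (18 − 6) − 12 = 0, and ∂_2 has invariant factor 2 > 1, so H_1 = Z/2Z.
  H_2: rank ker ∂_2 − rank ∂_3 = (12 − 12) − 0 = 0, and there is no ∂_3, so H_2 = 0.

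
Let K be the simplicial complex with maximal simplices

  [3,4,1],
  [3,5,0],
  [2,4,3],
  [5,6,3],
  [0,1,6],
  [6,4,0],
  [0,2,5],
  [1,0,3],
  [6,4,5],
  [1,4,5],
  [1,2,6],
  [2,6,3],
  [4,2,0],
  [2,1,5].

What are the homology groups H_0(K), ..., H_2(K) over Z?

H_0 = Z,  H_1 = Z^2,  H_2 = Z.

Fix the vertex order 0 < 1 < 2 < 3 < 4 < 5 < 6 and write every simplex with vertices in increasing order. Then dim K = 2 and the simplices of K are:

  0-simplices (7): [0], [1], [2], [3], [4], [5], [6]
  1-simplices (21): [0,1], [0,2], [0,3], [0,4], [0,5], [0,6], [1,2], [1,3], [1,4], [1,5], [1,6], [2,3], [2,4], [2,5], [2,6], [3,4], [3,5], [3,6], [4,5], [4,6], [5,6]
  2-simplices (14): [0,1,3], [0,1,6], [0,2,4], [0,2,5], [0,3,5], [0,4,6], [1,2,5], [1,2,6], [1,3,4], [1,4,5], [2,3,4], [2,3,6], [3,5,6], [4,5,6]

so the chain groups are C_0 ≅ Z^7, C_1 ≅ Z^21, C_2 ≅ Z^14.

Boundary ∂_1: C_1 → C_0 maps an edge to its endpoints' difference, ∂[p,q] = q − p.
This gives a 7×21 integer matrix of rank 6; reducing to Smith normal form yields diagonal entries (1,1,1,1,1,1).

The boundary map ∂_2: C_2 → C_1 acts by ∂[p,q,r] = [q,r] − [p,r] + [p,q]. For instance
  ∂[1,4,5] = [4,5] − [1,5] + [1,4],
  ∂[0,1,3] = [1,3] − [0,3] + [0,1].
The 21×14 boundary matrix has rank 13 and Smith normal form diag(1,1,1,1,1,1,1,1,1,1,1,1,1).

Reading off H_k = ker ∂_k / im ∂_{k+1}:

  H_0: rank C_0 − rank ∂_1 = 7 − 6 = 1, and the invariant factors of ∂_1 are all 1, so H_0 = Z.
  H_1: rank ker ∂_1 − rank ∂_2 = (21 − 6) − 13 = 2, and the invariant factors of ∂_2 are all 1, so H_1 = Z^2.
  H_2: rank ker ∂_2 − rank ∂_3 = (14 − 13) − 0 = 1, and there is no ∂_3, so H_2 = Z.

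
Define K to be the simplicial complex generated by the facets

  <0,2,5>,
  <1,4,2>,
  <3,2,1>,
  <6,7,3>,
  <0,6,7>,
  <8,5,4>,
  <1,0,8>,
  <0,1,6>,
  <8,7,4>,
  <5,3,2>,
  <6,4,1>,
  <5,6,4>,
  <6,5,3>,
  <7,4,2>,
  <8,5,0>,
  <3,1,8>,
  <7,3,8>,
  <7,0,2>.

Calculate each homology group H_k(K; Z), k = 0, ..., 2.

Order the vertices as 0 < 1 < 2 < 3 < 4 < 5 < 6 < 7 < 8. Listing each simplex with vertices in this order, K has dimension 2 with simplices:

  0-simplices (9): [0], [1], [2], [3], [4], [5], [6], [7], [8]
  1-simplices (27): (27 of them)
  2-simplices (18): [0,1,6], [0,1,8], [0,2,5], [0,2,7], [0,5,8], [0,6,7], [1,2,3], [1,2,4], [1,3,8], [1,4,6], [2,3,5], [2,4,7], [3,5,6], [3,6,7], [3,7,8], [4,5,6], [4,5,8], [4,7,8]

Hence C_0 ≅ Z^9, C_1 ≅ Z^27, C_2 ≅ Z^18.

∂_1: C_1 → C_0 sends each edge [p,q] (with p < q) to q − p. For instance
  ∂[1,3] = [3] − [1].
The 9×27 boundary matrix has rank 8 and Smith normal form diag(1,1,1,1,1,1,1,1).

The boundary map ∂_2: C_2 → C_1 acts by ∂[p,q,r] = [q,r] − [p,r] + [p,q]. For instance
  ∂[3,7,8] = [7,8] − [3,8] + [3,7],
  ∂[0,5,8] = [5,8] − [0,8] + [0,5].
This gives a 27×18 integer matrix of rank 17; reducing to Smith normal form yields diagonal entries (1,1,1,1,1,1,1,1,1,1,1,1,1,1,1,1,1).

Computing H_k = (kernel of ∂_k) / (image of ∂_{k+1}):

  H_0: rank C_0 − rank ∂_1 = 9 − 8 = 1, and the invariant factors of ∂_1 are all 1, so H_0 ≅ Z.
  H_1: rank ker ∂_1 − rank ∂_2 = (27 − 8) − 17 = 2, and the invariant factors of ∂_2 are all 1, so H_1 ≅ Z^2.
  H_2: rank ker ∂_2 − rank ∂_3 = (18 − 17) − 0 = 1, and there is no ∂_3, so H_2 ≅ Z.

H_0 = Z,  H_1 = Z^2,  H_2 = Z.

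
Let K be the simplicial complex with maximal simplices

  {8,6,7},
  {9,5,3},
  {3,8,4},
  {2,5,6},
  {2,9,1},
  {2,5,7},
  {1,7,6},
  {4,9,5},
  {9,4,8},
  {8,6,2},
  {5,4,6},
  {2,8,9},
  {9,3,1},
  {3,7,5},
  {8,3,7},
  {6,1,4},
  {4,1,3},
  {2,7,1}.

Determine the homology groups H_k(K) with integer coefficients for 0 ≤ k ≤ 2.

H_0 = Z,  H_1 = Z ⊕ Z/2,  H_2 = 0.

Fix the vertex order 1 < 2 < 3 < 4 < 5 < 6 < 7 < 8 < 9 and write every simplex with vertices in increasing order. Then dim K = 2 and the simplices of K are:

  0-simplices (9): [1], [2], [3], [4], [5], [6], [7], [8], [9]
  1-simplices (27): (27 of them)
  2-simplices (18): [1,2,7], [1,2,9], [1,3,4], [1,3,9], [1,4,6], [1,6,7], [2,5,6], [2,5,7], [2,6,8], [2,8,9], [3,4,8], [3,5,7], [3,5,9], [3,7,8], [4,5,6], [4,5,9], [4,8,9], [6,7,8]

Hence C_0 ≅ Z^9, C_1 ≅ Z^27, C_2 ≅ Z^18.

The boundary map ∂_1: C_1 → C_0 sends each edge [p,q] (with p < q) to q − p. For instance
  ∂[1,3] = [3] − [1].
The 9×27 boundary matrix has rank 8 and Smith normal form diag(1,1,1,1,1,1,1,1).

∂_2: C_2 → C_1 sends each 2-simplex [p,q,r] to [q,r] − [p,r] + [p,q]. For instance
  ∂[4,5,9] = [5,9] − [4,9] + [4,5],
  ∂[2,8,9] = [8,9] − [2,9] + [2,8].
This gives a 27×18 integer matrix of rank 18; reducing to Smith normal form yields diagonal entries (1,1,1,1,1,1,1,1,1,1,1,1,1,1,1,1,1,2).

Computing H_k = (kernel of ∂_k) / (image of ∂_{k+1}):

  H_0: rank C_0 − rank ∂_1 = 9 − 8 = 1, and the invariant factors of ∂_1 are all 1, so H_0 ≅ Z.
  H_1: rank ker ∂_1 − rank ∂_2 = (27 − 8) − 18 = 1, and ∂_2 has invariant factor 2 > 1, so H_1 ≅ Z ⊕ Z/2.
  H_2: rank ker ∂_2 − rank ∂_3 = (18 − 18) − 0 = 0, and there is no ∂_3, so H_2 ≅ 0.

As a check, the Euler characteristic is 9 − 27 + 18 = 0, which agrees with 1 − 1 + 0 = 0.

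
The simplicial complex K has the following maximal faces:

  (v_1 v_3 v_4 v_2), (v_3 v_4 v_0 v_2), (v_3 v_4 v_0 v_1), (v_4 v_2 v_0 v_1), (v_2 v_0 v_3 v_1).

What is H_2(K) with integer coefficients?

K has 5 vertices, 10 edges, 10 triangles, 5 3-simplices.
rank ∂_2 = 6, rank ∂_3 = 4 ⇒ b_2 = 10 − 6 − 4 = 0; all invariant factors of ∂_3 are 1 so no torsion. So H_2 ≅ 0.

H_2 ≅ 0.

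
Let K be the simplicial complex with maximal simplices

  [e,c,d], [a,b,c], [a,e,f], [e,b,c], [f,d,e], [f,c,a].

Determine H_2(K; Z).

Take the total order a < b < c < d < e < f on the vertex set. Then K (dimension 2) consists of the simplices:

  0-simplices (6): a, b, c, d, e, f
  1-simplices (12): ab, ac, ae, af, bc, be, cd, ce, cf, de, df, ef
  2-simplices (6): abc, acf, aef, bce, cde, def

so the chain groups are C_0 ≅ Z^6, C_1 ≅ Z^12, C_2 ≅ Z^6.

∂_1: C_1 → C_0 sends each edge [p,q] (with p < q) to q − p.
The 6×12 boundary matrix has rank 5 and Smith normal form diag(1,1,1,1,1).

∂_2: C_2 → C_1 sends each 2-simplex [p,q,r] to [q,r] − [p,r] + [p,q]. For instance
  ∂def = ef − df + de,
  ∂abc = bc − ac + ab.
This gives a 12×6 integer matrix of rank 6; reducing to Smith normal form yields diagonal entries (1,1,1,1,1,1).

Now H_k = ker ∂_k / im ∂_{k+1}, so:

  H_2: rank ker ∂_2 − rank ∂_3 = (6 − 6) − 0 = 0, and there is no ∂_3, so H_2 = 0.

H_2 = 0.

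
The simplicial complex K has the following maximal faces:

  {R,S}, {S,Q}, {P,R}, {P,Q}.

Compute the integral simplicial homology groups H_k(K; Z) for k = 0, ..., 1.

H_0 = Z,  H_1 = Z.

Take the total order P < Q < R < S on the vertex set. Then K (dimension 1) consists of the simplices:

  0-simplices (4): P, Q, R, S
  1-simplices (4): PQ, PR, QS, RS

Hence C_0 ≅ Z^4, C_1 ≅ Z^4.

Boundary ∂_1: C_1 → C_0 maps an edge to its endpoints' difference, ∂[p,q] = q − p. For instance
  ∂PQ = Q − P.
The 4×4 boundary matrix has rank 3 and Smith normal form diag(1,1,1).

Now H_k = ker ∂_k / im ∂_{k+1}, so:

  H_0: rank C_0 − rank ∂_1 = 4 − 3 = 1, and the invariant factors of ∂_1 are all 1, so H_0 ≅ Z.
  H_1: rank ker ∂_1 − rank ∂_2 = (4 − 3) − 0 = 1, and there is no ∂_2, so H_1 ≅ Z.

As a check, the Euler characteristic is 4 − 4 = 0, which agrees with 1 − 1 = 0.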